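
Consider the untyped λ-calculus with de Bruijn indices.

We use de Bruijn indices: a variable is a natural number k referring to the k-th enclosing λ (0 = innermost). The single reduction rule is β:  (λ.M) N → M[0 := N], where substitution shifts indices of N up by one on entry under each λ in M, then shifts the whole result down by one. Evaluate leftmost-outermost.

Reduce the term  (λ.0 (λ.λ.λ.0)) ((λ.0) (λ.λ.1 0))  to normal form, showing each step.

  start: (λ.0 (λ.λ.λ.0)) ((λ.0) (λ.λ.1 0))
  →1  (λ.0) (λ.λ.1 0) (λ.λ.λ.0)
  →2  (λ.λ.1 0) (λ.λ.λ.0)
  →3  λ.(λ.λ.λ.0) 0
  →4  λ.λ.λ.0

Answer: normal form = λ.λ.λ.0  (in 4 steps)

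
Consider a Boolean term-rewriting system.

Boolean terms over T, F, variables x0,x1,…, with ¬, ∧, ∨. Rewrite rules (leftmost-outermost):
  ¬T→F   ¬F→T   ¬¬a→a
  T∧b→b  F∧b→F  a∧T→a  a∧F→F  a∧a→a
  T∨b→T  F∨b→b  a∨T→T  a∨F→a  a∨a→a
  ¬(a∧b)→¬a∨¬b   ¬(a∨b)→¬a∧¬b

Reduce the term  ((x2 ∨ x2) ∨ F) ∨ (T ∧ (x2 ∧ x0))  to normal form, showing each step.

Answer: normal form = x2 ∨ (x2 ∧ x0)  (in 3 steps)

Working:
  start: ((x2 ∨ x2) ∨ F) ∨ (T ∧ (x2 ∧ x0))
  [1] (x2 ∨ x2) ∨ (T ∧ (x2 ∧ x0))
  [2] x2 ∨ (T ∧ (x2 ∧ x0))
  [3] x2 ∨ (x2 ∧ x0)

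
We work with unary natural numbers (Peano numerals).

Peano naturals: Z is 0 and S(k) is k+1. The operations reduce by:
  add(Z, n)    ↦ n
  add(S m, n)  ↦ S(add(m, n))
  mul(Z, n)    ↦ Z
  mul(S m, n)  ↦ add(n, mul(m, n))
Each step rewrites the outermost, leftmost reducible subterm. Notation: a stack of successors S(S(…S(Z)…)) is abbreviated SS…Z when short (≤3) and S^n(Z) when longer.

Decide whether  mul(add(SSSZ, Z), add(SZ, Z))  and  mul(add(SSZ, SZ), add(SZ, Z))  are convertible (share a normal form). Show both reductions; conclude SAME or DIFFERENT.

Term A:
  start: mul(add(SSSZ, Z), add(SZ, Z))
  [1] mul(S(add(SSZ, Z)), add(SZ, Z))
  [2] add(add(SZ, Z), mul(add(SSZ, Z), add(SZ, Z)))
  [3] add(S(add(Z, Z)), mul(add(SSZ, Z), add(SZ, Z)))
  [4] S(add(add(Z, Z), mul(add(SSZ, Z), add(SZ, Z))))
  [5] S(add(Z, mul(add(SSZ, Z), add(SZ, Z))))
  [6] S(mul(add(SSZ, Z), add(SZ, Z)))
  [7] S(mul(S(add(SZ, Z)), add(SZ, Z)))
  [8] S(add(add(SZ, Z), mul(add(SZ, Z), add(SZ, Z))))
  [9] S(add(S(add(Z, Z)), mul(add(SZ, Z), add(SZ, Z))))
  [10] S(S(add(add(Z, Z), mul(add(SZ, Z), add(SZ, Z)))))
  [11] S(S(add(Z, mul(add(SZ, Z), add(SZ, Z)))))
  [12] S(S(mul(add(SZ, Z), add(SZ, Z))))
  [13] S(S(mul(S(add(Z, Z)), add(SZ, Z))))
  [14] S(S(add(add(SZ, Z), mul(add(Z, Z), add(SZ, Z)))))
  [15] S(S(add(S(add(Z, Z)), mul(add(Z, Z), add(SZ, Z)))))
  [16] S(S(S(add(add(Z, Z), mul(add(Z, Z), add(SZ, Z))))))
  [17] S(S(S(add(Z, mul(add(Z, Z), add(SZ, Z))))))
  [18] S(S(S(mul(add(Z, Z), add(SZ, Z)))))
  [19] S(S(S(mul(Z, add(SZ, Z)))))
  [20] SSSZ

Term B:
  start: mul(add(SSZ, SZ), add(SZ, Z))
  [1] mul(S(add(SZ, SZ)), add(SZ, Z))
  [2] add(add(SZ, Z), mul(add(SZ, SZ), add(SZ, Z)))
  [3] add(S(add(Z, Z)), mul(add(SZ, SZ), add(SZ, Z)))
  [4] S(add(add(Z, Z), mul(add(SZ, SZ), add(SZ, Z))))
  [5] S(add(Z, mul(add(SZ, SZ), add(SZ, Z))))
  [6] S(mul(add(SZ, SZ), add(SZ, Z)))
  [7] S(mul(S(add(Z, SZ)), add(SZ, Z)))
  [8] S(add(add(SZ, Z), mul(add(Z, SZ), add(SZ, Z))))
  [9] S(add(S(add(Z, Z)), mul(add(Z, SZ), add(SZ, Z))))
  [10] S(S(add(add(Z, Z), mul(add(Z, SZ), add(SZ, Z)))))
  [11] S(S(add(Z, mul(add(Z, SZ), add(SZ, Z)))))
  [12] S(S(mul(add(Z, SZ), add(SZ, Z))))
  [13] S(S(mul(SZ, add(SZ, Z))))
  [14] S(S(add(add(SZ, Z), mul(Z, add(SZ, Z)))))
  [15] S(S(add(S(add(Z, Z)), mul(Z, add(SZ, Z)))))
  [16] S(S(S(add(add(Z, Z), mul(Z, add(SZ, Z))))))
  [17] S(S(S(add(Z, mul(Z, add(SZ, Z))))))
  [18] S(S(S(mul(Z, add(SZ, Z)))))
  [19] SSSZ

Answer: SAME — A ⇓ SSSZ, B ⇓ SSSZ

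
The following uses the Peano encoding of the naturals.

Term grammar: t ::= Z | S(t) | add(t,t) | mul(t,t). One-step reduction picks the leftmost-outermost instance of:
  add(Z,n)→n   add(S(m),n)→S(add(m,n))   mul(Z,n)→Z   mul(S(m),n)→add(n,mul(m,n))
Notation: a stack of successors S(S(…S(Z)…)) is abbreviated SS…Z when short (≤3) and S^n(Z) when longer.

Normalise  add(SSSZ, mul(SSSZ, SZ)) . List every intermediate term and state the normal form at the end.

Answer: normal form = S^6(Z)  (in 14 steps)

Derivation:
  start: add(SSSZ, mul(SSSZ, SZ))
  step 1: S(add(SSZ, mul(SSSZ, SZ)))
  step 2: S(S(add(SZ, mul(SSSZ, SZ))))
  step 3: S(S(S(add(Z, mul(SSSZ, SZ)))))
  step 4: S(S(S(mul(SSSZ, SZ))))
  step 5: S(S(S(add(SZ, mul(SSZ, SZ)))))
  step 6: S(S(S(S(add(Z, mul(SSZ, SZ))))))
  step 7: S(S(S(S(mul(SSZ, SZ)))))
  step 8: S(S(S(S(add(SZ, mul(SZ, SZ))))))
  step 9: S(S(S(S(S(add(Z, mul(SZ, SZ)))))))
  step 10: S(S(S(S(S(mul(SZ, SZ))))))
  step 11: S(S(S(S(S(add(SZ, mul(Z, SZ)))))))
  step 12: S(S(S(S(S(S(add(Z, mul(Z, SZ))))))))
  step 13: S(S(S(S(S(S(mul(Z, SZ)))))))
  step 14: S^6(Z)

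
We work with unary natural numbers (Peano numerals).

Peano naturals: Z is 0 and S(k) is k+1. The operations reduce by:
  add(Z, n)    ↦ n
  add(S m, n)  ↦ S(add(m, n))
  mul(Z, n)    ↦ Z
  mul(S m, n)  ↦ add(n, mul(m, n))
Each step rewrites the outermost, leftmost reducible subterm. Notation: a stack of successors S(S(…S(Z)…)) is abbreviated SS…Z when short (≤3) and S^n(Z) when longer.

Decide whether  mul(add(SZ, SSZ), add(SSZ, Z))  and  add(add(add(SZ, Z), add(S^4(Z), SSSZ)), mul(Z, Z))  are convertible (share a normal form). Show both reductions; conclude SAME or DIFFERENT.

Answer: DIFFERENT — A ⇓ S^6(Z), B ⇓ S^8(Z)

Reduction:
Term A:
  start: mul(add(SZ, SSZ), add(SSZ, Z))
  →1  mul(S(add(Z, SSZ)), add(SSZ, Z))
  →2  add(add(SSZ, Z), mul(add(Z, SSZ), add(SSZ, Z)))
  →3  add(S(add(SZ, Z)), mul(add(Z, SSZ), add(SSZ, Z)))
  →4  S(add(add(SZ, Z), mul(add(Z, SSZ), add(SSZ, Z))))
  →5  S(add(S(add(Z, Z)), mul(add(Z, SSZ), add(SSZ, Z))))
  →6  S(S(add(add(Z, Z), mul(add(Z, SSZ), add(SSZ, Z)))))
  →7  S(S(add(Z, mul(add(Z, SSZ), add(SSZ, Z)))))
  →8  S(S(mul(add(Z, SSZ), add(SSZ, Z))))
  →9  S(S(mul(SSZ, add(SSZ, Z))))
  →10  S(S(add(add(SSZ, Z), mul(SZ, add(SSZ, Z)))))
  →11  S(S(add(S(add(SZ, Z)), mul(SZ, add(SSZ, Z)))))
  →12  S(S(S(add(add(SZ, Z), mul(SZ, add(SSZ, Z))))))
  →13  S(S(S(add(S(add(Z, Z)), mul(SZ, add(SSZ, Z))))))
  →14  S(S(S(S(add(add(Z, Z), mul(SZ, add(SSZ, Z)))))))
  →15  S(S(S(S(add(Z, mul(SZ, add(SSZ, Z)))))))
  →16  S(S(S(S(mul(SZ, add(SSZ, Z))))))
  →17  S(S(S(S(add(add(SSZ, Z), mul(Z, add(SSZ, Z)))))))
  →18  S(S(S(S(add(S(add(SZ, Z)), mul(Z, add(SSZ, Z)))))))
  →19  S(S(S(S(S(add(add(SZ, Z), mul(Z, add(SSZ, Z))))))))
  →20  S(S(S(S(S(add(S(add(Z, Z)), mul(Z, add(SSZ, Z))))))))
  →21  S(S(S(S(S(S(add(add(Z, Z), mul(Z, add(SSZ, Z)))))))))
  →22  S(S(S(S(S(S(add(Z, mul(Z, add(SSZ, Z)))))))))
  →23  S(S(S(S(S(S(mul(Z, add(SSZ, Z))))))))
  →24  S^6(Z)

Term B:
  start: add(add(add(SZ, Z), add(S^4(Z), SSSZ)), mul(Z, Z))
  →1  add(add(S(add(Z, Z)), add(S^4(Z), SSSZ)), mul(Z, Z))
  →2  add(S(add(add(Z, Z), add(S^4(Z), SSSZ))), mul(Z, Z))
  →3  S(add(add(add(Z, Z), add(S^4(Z), SSSZ)), mul(Z, Z)))
  →4  S(add(add(Z, add(S^4(Z), SSSZ)), mul(Z, Z)))
  →5  S(add(add(S^4(Z), SSSZ), mul(Z, Z)))
  →6  S(add(S(add(SSSZ, SSSZ)), mul(Z, Z)))
  →7  S(S(add(add(SSSZ, SSSZ), mul(Z, Z))))
  →8  S(S(add(S(add(SSZ, SSSZ)), mul(Z, Z))))
  →9  S(S(S(add(add(SSZ, SSSZ), mul(Z, Z)))))
  →10  S(S(S(add(S(add(SZ, SSSZ)), mul(Z, Z)))))
  →11  S(S(S(S(add(add(SZ, SSSZ), mul(Z, Z))))))
  →12  S(S(S(S(add(S(add(Z, SSSZ)), mul(Z, Z))))))
  →13  S(S(S(S(S(add(add(Z, SSSZ), mul(Z, Z)))))))
  →14  S(S(S(S(S(add(SSSZ, mul(Z, Z)))))))
  →15  S(S(S(S(S(S(add(SSZ, mul(Z, Z))))))))
  →16  S(S(S(S(S(S(S(add(SZ, mul(Z, Z)))))))))
  →17  S(S(S(S(S(S(S(S(add(Z, mul(Z, Z))))))))))
  →18  S(S(S(S(S(S(S(S(mul(Z, Z)))))))))
  →19  S^8(Z)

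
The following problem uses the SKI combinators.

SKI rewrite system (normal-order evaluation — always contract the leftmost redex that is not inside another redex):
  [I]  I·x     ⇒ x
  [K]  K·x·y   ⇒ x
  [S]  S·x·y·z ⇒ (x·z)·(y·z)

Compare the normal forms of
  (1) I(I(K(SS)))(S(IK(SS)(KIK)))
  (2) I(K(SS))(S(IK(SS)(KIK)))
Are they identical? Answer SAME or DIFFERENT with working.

Term A:
  start: I(I(K(SS)))(S(IK(SS)(KIK)))
  →1  I(K(SS))(S(IK(SS)(KIK)))
  →2  K(SS)(S(IK(SS)(KIK)))
  →3  SS

Term B:
  start: I(K(SS))(S(IK(SS)(KIK)))
  →1  K(SS)(S(IK(SS)(KIK)))
  →2  SS

Answer: SAME — A ⇓ SS, B ⇓ SS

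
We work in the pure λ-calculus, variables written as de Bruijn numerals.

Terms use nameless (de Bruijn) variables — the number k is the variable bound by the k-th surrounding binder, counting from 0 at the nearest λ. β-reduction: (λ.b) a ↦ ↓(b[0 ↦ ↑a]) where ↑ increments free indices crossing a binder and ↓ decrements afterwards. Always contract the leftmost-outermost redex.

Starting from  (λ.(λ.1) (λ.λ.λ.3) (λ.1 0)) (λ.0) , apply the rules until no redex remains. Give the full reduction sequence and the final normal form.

  start: (λ.(λ.1) (λ.λ.λ.3) (λ.1 0)) (λ.0)
  →1  (λ.λ.0) (λ.λ.λ.λ.0) (λ.(λ.0) 0)
  →2  (λ.0) (λ.(λ.0) 0)
  →3  λ.(λ.0) 0
  →4  λ.0

Answer: normal form = λ.0  (in 4 steps)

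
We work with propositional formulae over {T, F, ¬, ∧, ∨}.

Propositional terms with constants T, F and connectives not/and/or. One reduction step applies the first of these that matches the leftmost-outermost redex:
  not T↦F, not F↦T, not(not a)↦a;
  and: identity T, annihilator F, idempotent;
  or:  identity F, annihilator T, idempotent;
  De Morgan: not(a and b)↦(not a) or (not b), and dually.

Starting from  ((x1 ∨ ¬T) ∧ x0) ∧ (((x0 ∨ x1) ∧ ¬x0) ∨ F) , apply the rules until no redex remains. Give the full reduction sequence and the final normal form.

  start: ((x1 ∨ ¬T) ∧ x0) ∧ (((x0 ∨ x1) ∧ ¬x0) ∨ F)
  step 1: ((x1 ∨ F) ∧ x0) ∧ (((x0 ∨ x1) ∧ ¬x0) ∨ F)
  step 2: (x1 ∧ x0) ∧ (((x0 ∨ x1) ∧ ¬x0) ∨ F)
  step 3: (x1 ∧ x0) ∧ ((x0 ∨ x1) ∧ ¬x0)

Answer: normal form = (x1 ∧ x0) ∧ ((x0 ∨ x1) ∧ ¬x0)  (in 3 steps)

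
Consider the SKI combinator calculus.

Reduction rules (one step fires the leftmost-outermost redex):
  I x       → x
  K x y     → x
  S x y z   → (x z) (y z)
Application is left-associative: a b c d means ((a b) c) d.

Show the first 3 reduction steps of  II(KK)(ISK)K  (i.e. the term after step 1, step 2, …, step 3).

Answer: after 3 steps: KK

Reduction:
  start: II(KK)(ISK)K
  step 1: I(KK)(ISK)K
  step 2: KK(ISK)K
  step 3: KK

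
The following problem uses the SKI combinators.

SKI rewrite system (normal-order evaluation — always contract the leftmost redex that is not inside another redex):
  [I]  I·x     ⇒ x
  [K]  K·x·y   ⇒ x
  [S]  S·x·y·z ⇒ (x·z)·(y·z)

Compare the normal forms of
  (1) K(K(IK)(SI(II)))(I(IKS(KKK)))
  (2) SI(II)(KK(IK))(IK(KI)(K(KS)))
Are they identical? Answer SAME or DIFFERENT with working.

Answer: SAME — A ⇓ K, B ⇓ K

Derivation:
Term A:
  start: K(K(IK)(SI(II)))(I(IKS(KKK)))
  [1] K(IK)(SI(II))
  [2] IK
  [3] K

Term B:
  start: SI(II)(KK(IK))(IK(KI)(K(KS)))
  [1] I(KK(IK))(II(KK(IK)))(IK(KI)(K(KS)))
  [2] KK(IK)(II(KK(IK)))(IK(KI)(K(KS)))
  [3] K(II(KK(IK)))(IK(KI)(K(KS)))
  [4] II(KK(IK))
  [5] I(KK(IK))
  [6] KK(IK)
  [7] K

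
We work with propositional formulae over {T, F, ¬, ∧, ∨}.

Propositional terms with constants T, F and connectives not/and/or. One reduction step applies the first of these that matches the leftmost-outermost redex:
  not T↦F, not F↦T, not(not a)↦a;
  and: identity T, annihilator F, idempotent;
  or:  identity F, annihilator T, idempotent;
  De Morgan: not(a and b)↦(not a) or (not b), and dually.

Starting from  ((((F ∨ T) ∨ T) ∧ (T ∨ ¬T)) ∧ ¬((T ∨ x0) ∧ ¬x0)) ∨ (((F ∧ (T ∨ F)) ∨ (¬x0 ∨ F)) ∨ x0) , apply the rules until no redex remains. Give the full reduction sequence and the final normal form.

  start: ((((F ∨ T) ∨ T) ∧ (T ∨ ¬T)) ∧ ¬((T ∨ x0) ∧ ¬x0)) ∨ (((F ∧ (T ∨ F)) ∨ (¬x0 ∨ F)) ∨ x0)
  →1  ((T ∧ (T ∨ ¬T)) ∧ ¬((T ∨ x0) ∧ ¬x0)) ∨ (((F ∧ (T ∨ F)) ∨ (¬x0 ∨ F)) ∨ x0)
  →2  ((T ∨ ¬T) ∧ ¬((T ∨ x0) ∧ ¬x0)) ∨ (((F ∧ (T ∨ F)) ∨ (¬x0 ∨ F)) ∨ x0)
  →3  (T ∧ ¬((T ∨ x0) ∧ ¬x0)) ∨ (((F ∧ (T ∨ F)) ∨ (¬x0 ∨ F)) ∨ x0)
  →4  ¬((T ∨ x0) ∧ ¬x0) ∨ (((F ∧ (T ∨ F)) ∨ (¬x0 ∨ F)) ∨ x0)
  →5  (¬(T ∨ x0) ∨ ¬¬x0) ∨ (((F ∧ (T ∨ F)) ∨ (¬x0 ∨ F)) ∨ x0)
  →6  ((¬T ∧ ¬x0) ∨ ¬¬x0) ∨ (((F ∧ (T ∨ F)) ∨ (¬x0 ∨ F)) ∨ x0)
  →7  ((F ∧ ¬x0) ∨ ¬¬x0) ∨ (((F ∧ (T ∨ F)) ∨ (¬x0 ∨ F)) ∨ x0)
  →8  (F ∨ ¬¬x0) ∨ (((F ∧ (T ∨ F)) ∨ (¬x0 ∨ F)) ∨ x0)
  →9  ¬¬x0 ∨ (((F ∧ (T ∨ F)) ∨ (¬x0 ∨ F)) ∨ x0)
  →10  x0 ∨ (((F ∧ (T ∨ F)) ∨ (¬x0 ∨ F)) ∨ x0)
  →11  x0 ∨ ((F ∨ (¬x0 ∨ F)) ∨ x0)
  →12  x0 ∨ ((¬x0 ∨ F) ∨ x0)
  →13  x0 ∨ (¬x0 ∨ x0)

Answer: normal form = x0 ∨ (¬x0 ∨ x0)  (in 13 steps)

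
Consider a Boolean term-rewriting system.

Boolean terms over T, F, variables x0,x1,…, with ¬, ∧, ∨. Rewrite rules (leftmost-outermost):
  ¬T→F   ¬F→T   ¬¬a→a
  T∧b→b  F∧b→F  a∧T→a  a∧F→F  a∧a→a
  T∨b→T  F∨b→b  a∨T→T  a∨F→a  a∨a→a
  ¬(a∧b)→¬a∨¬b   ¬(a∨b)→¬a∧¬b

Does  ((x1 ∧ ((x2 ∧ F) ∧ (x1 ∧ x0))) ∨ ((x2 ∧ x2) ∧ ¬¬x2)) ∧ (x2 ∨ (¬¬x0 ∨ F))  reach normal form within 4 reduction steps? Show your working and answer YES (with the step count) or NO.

Answer: NO — after 4 steps the term is ((x2 ∧ x2) ∧ ¬¬x2) ∧ (x2 ∨ (¬¬x0 ∨ F)), not yet normal

Reduction:
  start: ((x1 ∧ ((x2 ∧ F) ∧ (x1 ∧ x0))) ∨ ((x2 ∧ x2) ∧ ¬¬x2)) ∧ (x2 ∨ (¬¬x0 ∨ F))
  →1  ((x1 ∧ (F ∧ (x1 ∧ x0))) ∨ ((x2 ∧ x2) ∧ ¬¬x2)) ∧ (x2 ∨ (¬¬x0 ∨ F))
  →2  ((x1 ∧ F) ∨ ((x2 ∧ x2) ∧ ¬¬x2)) ∧ (x2 ∨ (¬¬x0 ∨ F))
  →3  (F ∨ ((x2 ∧ x2) ∧ ¬¬x2)) ∧ (x2 ∨ (¬¬x0 ∨ F))
  →4  ((x2 ∧ x2) ∧ ¬¬x2) ∧ (x2 ∨ (¬¬x0 ∨ F))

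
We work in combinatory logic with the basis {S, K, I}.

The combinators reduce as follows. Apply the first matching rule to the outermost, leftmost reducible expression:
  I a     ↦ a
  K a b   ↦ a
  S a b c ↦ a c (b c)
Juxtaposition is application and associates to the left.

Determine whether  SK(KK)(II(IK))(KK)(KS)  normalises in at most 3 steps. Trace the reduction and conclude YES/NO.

Answer: NO — after 3 steps the term is I(IK)(KK)(KS), not yet normal

Derivation:
  start: SK(KK)(II(IK))(KK)(KS)
  →1  K(II(IK))(KK(II(IK)))(KK)(KS)
  →2  II(IK)(KK)(KS)
  →3  I(IK)(KK)(KS)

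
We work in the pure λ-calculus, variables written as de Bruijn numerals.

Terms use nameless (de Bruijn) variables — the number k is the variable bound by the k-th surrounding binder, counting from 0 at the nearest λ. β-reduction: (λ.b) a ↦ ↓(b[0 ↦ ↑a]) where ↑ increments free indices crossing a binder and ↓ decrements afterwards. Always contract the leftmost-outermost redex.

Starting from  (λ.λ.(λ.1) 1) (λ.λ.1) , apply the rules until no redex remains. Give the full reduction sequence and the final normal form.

  start: (λ.λ.(λ.1) 1) (λ.λ.1)
  →1  λ.(λ.1) (λ.λ.1)
  →2  λ.0

Answer: normal form = λ.0  (in 2 steps)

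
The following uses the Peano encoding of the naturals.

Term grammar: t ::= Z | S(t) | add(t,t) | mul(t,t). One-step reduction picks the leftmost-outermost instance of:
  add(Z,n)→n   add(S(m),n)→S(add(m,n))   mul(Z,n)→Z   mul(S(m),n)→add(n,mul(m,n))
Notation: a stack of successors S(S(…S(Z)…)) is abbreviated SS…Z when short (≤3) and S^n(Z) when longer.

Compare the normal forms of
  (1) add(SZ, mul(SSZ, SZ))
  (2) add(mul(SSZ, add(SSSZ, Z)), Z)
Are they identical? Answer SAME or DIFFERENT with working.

Answer: DIFFERENT — A ⇓ SSSZ, B ⇓ S^6(Z)

Working:
Term A:
  start: add(SZ, mul(SSZ, SZ))
  step 1: S(add(Z, mul(SSZ, SZ)))
  step 2: S(mul(SSZ, SZ))
  step 3: S(add(SZ, mul(SZ, SZ)))
  step 4: S(S(add(Z, mul(SZ, SZ))))
  step 5: S(S(mul(SZ, SZ)))
  step 6: S(S(add(SZ, mul(Z, SZ))))
  step 7: S(S(S(add(Z, mul(Z, SZ)))))
  step 8: S(S(S(mul(Z, SZ))))
  step 9: SSSZ

Term B:
  start: add(mul(SSZ, add(SSSZ, Z)), Z)
  step 1: add(add(add(SSSZ, Z), mul(SZ, add(SSSZ, Z))), Z)
  step 2: add(add(S(add(SSZ, Z)), mul(SZ, add(SSSZ, Z))), Z)
  step 3: add(S(add(add(SSZ, Z), mul(SZ, add(SSSZ, Z)))), Z)
  step 4: S(add(add(add(SSZ, Z), mul(SZ, add(SSSZ, Z))), Z))
  step 5: S(add(add(S(add(SZ, Z)), mul(SZ, add(SSSZ, Z))), Z))
  step 6: S(add(S(add(add(SZ, Z), mul(SZ, add(SSSZ, Z)))), Z))
  step 7: S(S(add(add(add(SZ, Z), mul(SZ, add(SSSZ, Z))), Z)))
  step 8: S(S(add(add(S(add(Z, Z)), mul(SZ, add(SSSZ, Z))), Z)))
  step 9: S(S(add(S(add(add(Z, Z), mul(SZ, add(SSSZ, Z)))), Z)))
  step 10: S(S(S(add(add(add(Z, Z), mul(SZ, add(SSSZ, Z))), Z))))
  step 11: S(S(S(add(add(Z, mul(SZ, add(SSSZ, Z))), Z))))
  step 12: S(S(S(add(mul(SZ, add(SSSZ, Z)), Z))))
  step 13: S(S(S(add(add(add(SSSZ, Z), mul(Z, add(SSSZ, Z))), Z))))
  step 14: S(S(S(add(add(S(add(SSZ, Z)), mul(Z, add(SSSZ, Z))), Z))))
  step 15: S(S(S(add(S(add(add(SSZ, Z), mul(Z, add(SSSZ, Z)))), Z))))
  step 16: S(S(S(S(add(add(add(SSZ, Z), mul(Z, add(SSSZ, Z))), Z)))))
  step 17: S(S(S(S(add(add(S(add(SZ, Z)), mul(Z, add(SSSZ, Z))), Z)))))
  step 18: S(S(S(S(add(S(add(add(SZ, Z), mul(Z, add(SSSZ, Z)))), Z)))))
  step 19: S(S(S(S(S(add(add(add(SZ, Z), mul(Z, add(SSSZ, Z))), Z))))))
  step 20: S(S(S(S(S(add(add(S(add(Z, Z)), mul(Z, add(SSSZ, Z))), Z))))))
  step 21: S(S(S(S(S(add(S(add(add(Z, Z), mul(Z, add(SSSZ, Z)))), Z))))))
  step 22: S(S(S(S(S(S(add(add(add(Z, Z), mul(Z, add(SSSZ, Z))), Z)))))))
  step 23: S(S(S(S(S(S(add(add(Z, mul(Z, add(SSSZ, Z))), Z)))))))
  step 24: S(S(S(S(S(S(add(mul(Z, add(SSSZ, Z)), Z)))))))
  step 25: S(S(S(S(S(S(add(Z, Z)))))))
  step 26: S^6(Z)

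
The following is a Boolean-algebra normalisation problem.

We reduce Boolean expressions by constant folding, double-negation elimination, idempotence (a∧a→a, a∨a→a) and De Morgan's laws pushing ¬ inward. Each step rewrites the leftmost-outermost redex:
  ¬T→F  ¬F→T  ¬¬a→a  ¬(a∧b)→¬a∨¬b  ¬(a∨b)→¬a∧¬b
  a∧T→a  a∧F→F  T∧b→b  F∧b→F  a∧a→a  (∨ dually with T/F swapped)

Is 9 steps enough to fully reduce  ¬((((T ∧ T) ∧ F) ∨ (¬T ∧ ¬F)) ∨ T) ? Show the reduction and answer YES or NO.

  start: ¬((((T ∧ T) ∧ F) ∨ (¬T ∧ ¬F)) ∨ T)
  [1] ¬(((T ∧ T) ∧ F) ∨ (¬T ∧ ¬F)) ∧ ¬T
  [2] (¬((T ∧ T) ∧ F) ∧ ¬(¬T ∧ ¬F)) ∧ ¬T
  [3] ((¬(T ∧ T) ∨ ¬F) ∧ ¬(¬T ∧ ¬F)) ∧ ¬T
  [4] (((¬T ∨ ¬T) ∨ ¬F) ∧ ¬(¬T ∧ ¬F)) ∧ ¬T
  [5] ((¬T ∨ ¬F) ∧ ¬(¬T ∧ ¬F)) ∧ ¬T
  [6] ((F ∨ ¬F) ∧ ¬(¬T ∧ ¬F)) ∧ ¬T
  [7] (¬F ∧ ¬(¬T ∧ ¬F)) ∧ ¬T
  [8] (T ∧ ¬(¬T ∧ ¬F)) ∧ ¬T
  [9] ¬(¬T ∧ ¬F) ∧ ¬T

Answer: NO — after 9 steps the term is ¬(¬T ∧ ¬F) ∧ ¬T, not yet normal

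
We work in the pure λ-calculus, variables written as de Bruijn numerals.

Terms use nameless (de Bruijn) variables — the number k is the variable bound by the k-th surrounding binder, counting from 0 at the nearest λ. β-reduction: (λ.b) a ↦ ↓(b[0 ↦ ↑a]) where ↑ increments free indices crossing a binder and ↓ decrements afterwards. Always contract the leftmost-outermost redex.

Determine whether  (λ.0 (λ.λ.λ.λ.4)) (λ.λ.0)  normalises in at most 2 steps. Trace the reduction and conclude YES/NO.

Answer: YES — reaches normal form λ.0 in 2 ≤ 2 steps

Reduction:
  start: (λ.0 (λ.λ.λ.λ.4)) (λ.λ.0)
  [1] (λ.λ.0) (λ.λ.λ.λ.λ.λ.0)
  [2] λ.0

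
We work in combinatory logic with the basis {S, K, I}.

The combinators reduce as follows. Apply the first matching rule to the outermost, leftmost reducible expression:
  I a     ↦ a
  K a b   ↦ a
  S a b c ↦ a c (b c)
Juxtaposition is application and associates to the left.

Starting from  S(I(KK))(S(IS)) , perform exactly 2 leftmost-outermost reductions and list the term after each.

Answer: after 2 steps: S(KK)(SS)

Derivation:
  start: S(I(KK))(S(IS))
  →1  S(KK)(S(IS))
  →2  S(KK)(SS)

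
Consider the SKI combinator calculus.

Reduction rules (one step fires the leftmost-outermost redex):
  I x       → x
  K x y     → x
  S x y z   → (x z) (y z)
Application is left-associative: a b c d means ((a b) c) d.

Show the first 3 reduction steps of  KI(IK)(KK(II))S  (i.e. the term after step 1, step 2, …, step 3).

  start: KI(IK)(KK(II))S
  step 1: I(KK(II))S
  step 2: KK(II)S
  step 3: KS

Answer: after 3 steps: KS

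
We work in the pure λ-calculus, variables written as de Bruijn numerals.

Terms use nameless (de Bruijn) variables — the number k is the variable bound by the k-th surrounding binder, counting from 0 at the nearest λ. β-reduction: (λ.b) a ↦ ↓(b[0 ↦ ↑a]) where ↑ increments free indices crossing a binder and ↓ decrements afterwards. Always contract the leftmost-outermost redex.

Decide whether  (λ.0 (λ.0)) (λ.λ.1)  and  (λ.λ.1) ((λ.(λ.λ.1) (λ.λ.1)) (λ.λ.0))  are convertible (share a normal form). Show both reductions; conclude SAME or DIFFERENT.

Answer: DIFFERENT — A ⇓ λ.λ.0, B ⇓ λ.λ.λ.λ.1

Derivation:
Term A:
  start: (λ.0 (λ.0)) (λ.λ.1)
  step 1: (λ.λ.1) (λ.0)
  step 2: λ.λ.0

Term B:
  start: (λ.λ.1) ((λ.(λ.λ.1) (λ.λ.1)) (λ.λ.0))
  step 1: λ.(λ.(λ.λ.1) (λ.λ.1)) (λ.λ.0)
  step 2: λ.(λ.λ.1) (λ.λ.1)
  step 3: λ.λ.λ.λ.1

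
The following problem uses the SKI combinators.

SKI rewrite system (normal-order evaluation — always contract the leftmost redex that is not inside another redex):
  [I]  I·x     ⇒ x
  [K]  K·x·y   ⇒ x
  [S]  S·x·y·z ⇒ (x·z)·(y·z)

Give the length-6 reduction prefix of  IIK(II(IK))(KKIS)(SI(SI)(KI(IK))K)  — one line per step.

  start: IIK(II(IK))(KKIS)(SI(SI)(KI(IK))K)
  [1] IK(II(IK))(KKIS)(SI(SI)(KI(IK))K)
  [2] K(II(IK))(KKIS)(SI(SI)(KI(IK))K)
  [3] II(IK)(SI(SI)(KI(IK))K)
  [4] I(IK)(SI(SI)(KI(IK))K)
  [5] IK(SI(SI)(KI(IK))K)
  [6] K(SI(SI)(KI(IK))K)

Answer: after 6 steps: K(SI(SI)(KI(IK))K)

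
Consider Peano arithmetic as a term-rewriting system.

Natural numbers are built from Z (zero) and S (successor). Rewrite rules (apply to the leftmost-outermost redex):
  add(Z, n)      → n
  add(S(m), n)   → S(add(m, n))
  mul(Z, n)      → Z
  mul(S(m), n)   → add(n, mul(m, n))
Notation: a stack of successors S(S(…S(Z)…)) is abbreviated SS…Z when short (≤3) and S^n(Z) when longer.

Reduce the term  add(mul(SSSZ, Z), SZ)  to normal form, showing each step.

  start: add(mul(SSSZ, Z), SZ)
  →1  add(add(Z, mul(SSZ, Z)), SZ)
  →2  add(mul(SSZ, Z), SZ)
  →3  add(add(Z, mul(SZ, Z)), SZ)
  →4  add(mul(SZ, Z), SZ)
  →5  add(add(Z, mul(Z, Z)), SZ)
  →6  add(mul(Z, Z), SZ)
  →7  add(Z, SZ)
  →8  SZ

Answer: normal form = SZ  (in 8 steps)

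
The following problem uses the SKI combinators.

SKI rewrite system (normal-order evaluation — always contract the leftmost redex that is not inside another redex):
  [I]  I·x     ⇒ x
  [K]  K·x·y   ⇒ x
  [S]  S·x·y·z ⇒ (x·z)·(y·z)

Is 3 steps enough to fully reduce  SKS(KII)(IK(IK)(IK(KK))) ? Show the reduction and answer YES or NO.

  start: SKS(KII)(IK(IK)(IK(KK)))
  step 1: K(KII)(S(KII))(IK(IK)(IK(KK)))
  step 2: KII(IK(IK)(IK(KK)))
  step 3: I(IK(IK)(IK(KK)))

Answer: NO — after 3 steps the term is I(IK(IK)(IK(KK))), not yet normal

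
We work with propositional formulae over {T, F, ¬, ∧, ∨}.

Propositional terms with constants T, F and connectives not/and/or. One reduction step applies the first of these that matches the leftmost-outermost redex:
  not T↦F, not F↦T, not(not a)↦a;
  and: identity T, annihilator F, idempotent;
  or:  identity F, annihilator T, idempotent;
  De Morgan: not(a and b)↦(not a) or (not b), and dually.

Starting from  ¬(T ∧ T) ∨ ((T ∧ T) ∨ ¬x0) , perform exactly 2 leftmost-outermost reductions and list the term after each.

  start: ¬(T ∧ T) ∨ ((T ∧ T) ∨ ¬x0)
  step 1: (¬T ∨ ¬T) ∨ ((T ∧ T) ∨ ¬x0)
  step 2: ¬T ∨ ((T ∧ T) ∨ ¬x0)

Answer: after 2 steps: ¬T ∨ ((T ∧ T) ∨ ¬x0)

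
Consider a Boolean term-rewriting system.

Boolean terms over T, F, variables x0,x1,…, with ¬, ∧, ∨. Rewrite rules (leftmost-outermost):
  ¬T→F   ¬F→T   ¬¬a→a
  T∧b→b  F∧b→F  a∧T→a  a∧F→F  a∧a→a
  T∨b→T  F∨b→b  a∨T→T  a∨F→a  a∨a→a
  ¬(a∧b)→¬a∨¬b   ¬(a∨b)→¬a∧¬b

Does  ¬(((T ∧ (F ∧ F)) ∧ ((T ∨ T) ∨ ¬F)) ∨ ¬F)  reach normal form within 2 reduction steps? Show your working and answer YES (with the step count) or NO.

Answer: NO — after 2 steps the term is (¬(T ∧ (F ∧ F)) ∨ ¬((T ∨ T) ∨ ¬F)) ∧ ¬¬F, not yet normal

Working:
  start: ¬(((T ∧ (F ∧ F)) ∧ ((T ∨ T) ∨ ¬F)) ∨ ¬F)
  step 1: ¬((T ∧ (F ∧ F)) ∧ ((T ∨ T) ∨ ¬F)) ∧ ¬¬F
  step 2: (¬(T ∧ (F ∧ F)) ∨ ¬((T ∨ T) ∨ ¬F)) ∧ ¬¬F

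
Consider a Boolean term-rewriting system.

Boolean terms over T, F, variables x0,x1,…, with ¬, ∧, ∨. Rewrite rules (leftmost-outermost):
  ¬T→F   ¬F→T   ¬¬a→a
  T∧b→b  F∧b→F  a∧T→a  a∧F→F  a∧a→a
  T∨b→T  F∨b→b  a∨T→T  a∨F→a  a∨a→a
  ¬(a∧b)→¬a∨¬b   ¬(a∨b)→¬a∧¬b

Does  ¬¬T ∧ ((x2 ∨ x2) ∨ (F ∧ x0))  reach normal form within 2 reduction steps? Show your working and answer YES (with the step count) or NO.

  start: ¬¬T ∧ ((x2 ∨ x2) ∨ (F ∧ x0))
  [1] T ∧ ((x2 ∨ x2) ∨ (F ∧ x0))
  [2] (x2 ∨ x2) ∨ (F ∧ x0)

Answer: NO — after 2 steps the term is (x2 ∨ x2) ∨ (F ∧ x0), not yet normal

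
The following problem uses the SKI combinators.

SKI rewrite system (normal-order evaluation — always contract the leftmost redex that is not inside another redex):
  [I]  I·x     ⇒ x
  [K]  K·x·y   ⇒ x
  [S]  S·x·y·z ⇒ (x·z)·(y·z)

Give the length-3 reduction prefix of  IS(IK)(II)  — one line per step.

Answer: after 3 steps: SKI

Derivation:
  start: IS(IK)(II)
  step 1: S(IK)(II)
  step 2: SK(II)
  step 3: SKI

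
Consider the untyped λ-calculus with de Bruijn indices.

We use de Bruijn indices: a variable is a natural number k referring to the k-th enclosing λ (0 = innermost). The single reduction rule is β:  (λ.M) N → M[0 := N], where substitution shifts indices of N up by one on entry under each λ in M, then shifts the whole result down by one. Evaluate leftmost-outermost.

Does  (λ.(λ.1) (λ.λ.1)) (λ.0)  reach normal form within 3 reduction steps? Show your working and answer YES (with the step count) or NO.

Answer: YES — reaches normal form λ.0 in 2 ≤ 3 steps

Reduction:
  start: (λ.(λ.1) (λ.λ.1)) (λ.0)
  →1  (λ.λ.0) (λ.λ.1)
  →2  λ.0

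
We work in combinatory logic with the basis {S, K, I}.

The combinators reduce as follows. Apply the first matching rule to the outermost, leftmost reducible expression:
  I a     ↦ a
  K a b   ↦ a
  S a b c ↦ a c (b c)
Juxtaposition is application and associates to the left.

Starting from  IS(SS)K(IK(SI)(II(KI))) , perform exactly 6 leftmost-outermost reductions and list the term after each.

  start: IS(SS)K(IK(SI)(II(KI)))
  step 1: S(SS)K(IK(SI)(II(KI)))
  step 2: SS(IK(SI)(II(KI)))(K(IK(SI)(II(KI))))
  step 3: S(K(IK(SI)(II(KI))))(IK(SI)(II(KI))(K(IK(SI)(II(KI)))))
  step 4: S(K(K(SI)(II(KI))))(IK(SI)(II(KI))(K(IK(SI)(II(KI)))))
  step 5: S(K(SI))(IK(SI)(II(KI))(K(IK(SI)(II(KI)))))
  step 6: S(K(SI))(K(SI)(II(KI))(K(IK(SI)(II(KI)))))

Answer: after 6 steps: S(K(SI))(K(SI)(II(KI))(K(IK(SI)(II(KI)))))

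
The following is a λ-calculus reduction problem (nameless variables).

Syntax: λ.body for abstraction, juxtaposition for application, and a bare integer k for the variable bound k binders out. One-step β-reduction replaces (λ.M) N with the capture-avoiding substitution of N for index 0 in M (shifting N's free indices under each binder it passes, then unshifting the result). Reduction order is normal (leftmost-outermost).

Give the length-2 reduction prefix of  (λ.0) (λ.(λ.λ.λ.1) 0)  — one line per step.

  start: (λ.0) (λ.(λ.λ.λ.1) 0)
  →1  λ.(λ.λ.λ.1) 0
  →2  λ.λ.λ.1

Answer: after 2 steps: λ.λ.λ.1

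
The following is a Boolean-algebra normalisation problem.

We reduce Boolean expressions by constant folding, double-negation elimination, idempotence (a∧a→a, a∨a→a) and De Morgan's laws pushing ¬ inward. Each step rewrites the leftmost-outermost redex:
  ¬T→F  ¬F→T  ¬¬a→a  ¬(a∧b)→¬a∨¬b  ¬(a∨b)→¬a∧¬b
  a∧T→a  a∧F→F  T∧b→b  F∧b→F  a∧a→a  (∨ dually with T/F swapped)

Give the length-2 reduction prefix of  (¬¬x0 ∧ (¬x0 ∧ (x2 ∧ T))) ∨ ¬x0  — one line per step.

  start: (¬¬x0 ∧ (¬x0 ∧ (x2 ∧ T))) ∨ ¬x0
  [1] (x0 ∧ (¬x0 ∧ (x2 ∧ T))) ∨ ¬x0
  [2] (x0 ∧ (¬x0 ∧ x2)) ∨ ¬x0

Answer: after 2 steps: (x0 ∧ (¬x0 ∧ x2)) ∨ ¬x0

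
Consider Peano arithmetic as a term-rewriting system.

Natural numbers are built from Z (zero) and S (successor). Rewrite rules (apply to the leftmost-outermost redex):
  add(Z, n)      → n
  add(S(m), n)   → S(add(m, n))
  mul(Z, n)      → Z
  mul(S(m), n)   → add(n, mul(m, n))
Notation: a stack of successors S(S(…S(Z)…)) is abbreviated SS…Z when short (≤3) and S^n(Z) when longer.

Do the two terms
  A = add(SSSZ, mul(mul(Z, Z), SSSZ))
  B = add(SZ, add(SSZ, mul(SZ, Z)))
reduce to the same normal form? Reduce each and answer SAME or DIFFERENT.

Answer: SAME — A ⇓ SSSZ, B ⇓ SSSZ

Derivation:
Term A:
  start: add(SSSZ, mul(mul(Z, Z), SSSZ))
  [1] S(add(SSZ, mul(mul(Z, Z), SSSZ)))
  [2] S(S(add(SZ, mul(mul(Z, Z), SSSZ))))
  [3] S(S(S(add(Z, mul(mul(Z, Z), SSSZ)))))
  [4] S(S(S(mul(mul(Z, Z), SSSZ))))
  [5] S(S(S(mul(Z, SSSZ))))
  [6] SSSZ

Term B:
  start: add(SZ, add(SSZ, mul(SZ, Z)))
  [1] S(add(Z, add(SSZ, mul(SZ, Z))))
  [2] S(add(SSZ, mul(SZ, Z)))
  [3] S(S(add(SZ, mul(SZ, Z))))
  [4] S(S(S(add(Z, mul(SZ, Z)))))
  [5] S(S(S(mul(SZ, Z))))
  [6] S(S(S(add(Z, mul(Z, Z)))))
  [7] S(S(S(mul(Z, Z))))
  [8] SSSZ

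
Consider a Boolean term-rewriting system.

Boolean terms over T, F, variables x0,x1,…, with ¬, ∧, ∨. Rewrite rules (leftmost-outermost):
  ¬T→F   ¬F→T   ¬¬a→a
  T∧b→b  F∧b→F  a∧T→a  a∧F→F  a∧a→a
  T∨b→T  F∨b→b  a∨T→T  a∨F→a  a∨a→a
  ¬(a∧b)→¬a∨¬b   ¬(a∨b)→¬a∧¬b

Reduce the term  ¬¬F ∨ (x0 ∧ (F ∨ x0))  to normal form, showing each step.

Answer: normal form = x0  (in 4 steps)

Working:
  start: ¬¬F ∨ (x0 ∧ (F ∨ x0))
  step 1: F ∨ (x0 ∧ (F ∨ x0))
  step 2: x0 ∧ (F ∨ x0)
  step 3: x0 ∧ x0
  step 4: x0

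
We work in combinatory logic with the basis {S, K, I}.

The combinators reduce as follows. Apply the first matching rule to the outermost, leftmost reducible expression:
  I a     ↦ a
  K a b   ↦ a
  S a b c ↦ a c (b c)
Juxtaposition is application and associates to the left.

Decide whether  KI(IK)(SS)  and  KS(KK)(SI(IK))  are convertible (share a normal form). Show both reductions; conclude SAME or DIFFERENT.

Term A:
  start: KI(IK)(SS)
  [1] I(SS)
  [2] SS

Term B:
  start: KS(KK)(SI(IK))
  [1] S(SI(IK))
  [2] S(SIK)

Answer: DIFFERENT — A ⇓ SS, B ⇓ S(SIK)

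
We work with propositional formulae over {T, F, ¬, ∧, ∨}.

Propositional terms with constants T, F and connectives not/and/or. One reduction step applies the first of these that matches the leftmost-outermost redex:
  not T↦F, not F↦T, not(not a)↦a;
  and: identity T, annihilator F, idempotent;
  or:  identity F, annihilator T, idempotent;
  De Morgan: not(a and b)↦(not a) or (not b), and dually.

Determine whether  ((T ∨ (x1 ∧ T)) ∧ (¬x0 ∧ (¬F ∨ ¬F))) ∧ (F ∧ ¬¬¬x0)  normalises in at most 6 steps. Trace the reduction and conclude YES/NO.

  start: ((T ∨ (x1 ∧ T)) ∧ (¬x0 ∧ (¬F ∨ ¬F))) ∧ (F ∧ ¬¬¬x0)
  [1] (T ∧ (¬x0 ∧ (¬F ∨ ¬F))) ∧ (F ∧ ¬¬¬x0)
  [2] (¬x0 ∧ (¬F ∨ ¬F)) ∧ (F ∧ ¬¬¬x0)
  [3] (¬x0 ∧ ¬F) ∧ (F ∧ ¬¬¬x0)
  [4] (¬x0 ∧ T) ∧ (F ∧ ¬¬¬x0)
  [5] ¬x0 ∧ (F ∧ ¬¬¬x0)
  [6] ¬x0 ∧ F

Answer: NO — after 6 steps the term is ¬x0 ∧ F, not yet normal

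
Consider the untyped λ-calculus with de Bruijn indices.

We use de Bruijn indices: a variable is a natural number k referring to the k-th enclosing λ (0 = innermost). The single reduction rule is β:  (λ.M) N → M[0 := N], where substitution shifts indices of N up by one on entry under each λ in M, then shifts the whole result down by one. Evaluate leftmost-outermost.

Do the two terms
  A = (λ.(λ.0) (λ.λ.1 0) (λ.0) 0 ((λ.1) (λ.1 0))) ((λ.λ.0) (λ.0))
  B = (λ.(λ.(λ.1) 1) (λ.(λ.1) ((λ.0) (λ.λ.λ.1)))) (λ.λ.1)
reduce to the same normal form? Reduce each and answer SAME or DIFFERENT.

Term A:
  start: (λ.(λ.0) (λ.λ.1 0) (λ.0) 0 ((λ.1) (λ.1 0))) ((λ.λ.0) (λ.0))
  step 1: (λ.0) (λ.λ.1 0) (λ.0) ((λ.λ.0) (λ.0)) ((λ.(λ.λ.0) (λ.0)) (λ.(λ.λ.0) (λ.0) 0))
  step 2: (λ.λ.1 0) (λ.0) ((λ.λ.0) (λ.0)) ((λ.(λ.λ.0) (λ.0)) (λ.(λ.λ.0) (λ.0) 0))
  step 3: (λ.(λ.0) 0) ((λ.λ.0) (λ.0)) ((λ.(λ.λ.0) (λ.0)) (λ.(λ.λ.0) (λ.0) 0))
  step 4: (λ.0) ((λ.λ.0) (λ.0)) ((λ.(λ.λ.0) (λ.0)) (λ.(λ.λ.0) (λ.0) 0))
  step 5: (λ.λ.0) (λ.0) ((λ.(λ.λ.0) (λ.0)) (λ.(λ.λ.0) (λ.0) 0))
  step 6: (λ.0) ((λ.(λ.λ.0) (λ.0)) (λ.(λ.λ.0) (λ.0) 0))
  step 7: (λ.(λ.λ.0) (λ.0)) (λ.(λ.λ.0) (λ.0) 0)
  step 8: (λ.λ.0) (λ.0)
  step 9: λ.0

Term B:
  start: (λ.(λ.(λ.1) 1) (λ.(λ.1) ((λ.0) (λ.λ.λ.1)))) (λ.λ.1)
  step 1: (λ.(λ.1) (λ.λ.1)) (λ.(λ.1) ((λ.0) (λ.λ.λ.1)))
  step 2: (λ.λ.(λ.1) ((λ.0) (λ.λ.λ.1))) (λ.λ.1)
  step 3: λ.(λ.1) ((λ.0) (λ.λ.λ.1))
  step 4: λ.0

Answer: SAME — A ⇓ λ.0, B ⇓ λ.0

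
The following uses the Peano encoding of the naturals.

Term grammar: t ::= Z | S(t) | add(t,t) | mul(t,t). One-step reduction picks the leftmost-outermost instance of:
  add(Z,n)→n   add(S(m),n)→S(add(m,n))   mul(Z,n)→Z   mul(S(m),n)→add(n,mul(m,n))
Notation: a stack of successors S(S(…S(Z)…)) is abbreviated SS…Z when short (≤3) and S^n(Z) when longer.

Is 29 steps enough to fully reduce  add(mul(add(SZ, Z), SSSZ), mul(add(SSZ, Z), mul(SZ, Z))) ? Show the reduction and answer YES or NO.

Answer: YES — reaches normal form SSSZ in 26 ≤ 29 steps

Derivation:
  start: add(mul(add(SZ, Z), SSSZ), mul(add(SSZ, Z), mul(SZ, Z)))
  →1  add(mul(S(add(Z, Z)), SSSZ), mul(add(SSZ, Z), mul(SZ, Z)))
  →2  add(add(SSSZ, mul(add(Z, Z), SSSZ)), mul(add(SSZ, Z), mul(SZ, Z)))
  →3  add(S(add(SSZ, mul(add(Z, Z), SSSZ))), mul(add(SSZ, Z), mul(SZ, Z)))
  →4  S(add(add(SSZ, mul(add(Z, Z), SSSZ)), mul(add(SSZ, Z), mul(SZ, Z))))
  →5  S(add(S(add(SZ, mul(add(Z, Z), SSSZ))), mul(add(SSZ, Z), mul(SZ, Z))))
  →6  S(S(add(add(SZ, mul(add(Z, Z), SSSZ)), mul(add(SSZ, Z), mul(SZ, Z)))))
  →7  S(S(add(S(add(Z, mul(add(Z, Z), SSSZ))), mul(add(SSZ, Z), mul(SZ, Z)))))
  →8  S(S(S(add(add(Z, mul(add(Z, Z), SSSZ)), mul(add(SSZ, Z), mul(SZ, Z))))))
  →9  S(S(S(add(mul(add(Z, Z), SSSZ), mul(add(SSZ, Z), mul(SZ, Z))))))
  →10  S(S(S(add(mul(Z, SSSZ), mul(add(SSZ, Z), mul(SZ, Z))))))
  →11  S(S(S(add(Z, mul(add(SSZ, Z), mul(SZ, Z))))))
  →12  S(S(S(mul(add(SSZ, Z), mul(SZ, Z)))))
  →13  S(S(S(mul(S(add(SZ, Z)), mul(SZ, Z)))))
  →14  S(S(S(add(mul(SZ, Z), mul(add(SZ, Z), mul(SZ, Z))))))
  →15  S(S(S(add(add(Z, mul(Z, Z)), mul(add(SZ, Z), mul(SZ, Z))))))
  →16  S(S(S(add(mul(Z, Z), mul(add(SZ, Z), mul(SZ, Z))))))
  →17  S(S(S(add(Z, mul(add(SZ, Z), mul(SZ, Z))))))
  →18  S(S(S(mul(add(SZ, Z), mul(SZ, Z)))))
  →19  S(S(S(mul(S(add(Z, Z)), mul(SZ, Z)))))
  →20  S(S(S(add(mul(SZ, Z), mul(add(Z, Z), mul(SZ, Z))))))
  →21  S(S(S(add(add(Z, mul(Z, Z)), mul(add(Z, Z), mul(SZ, Z))))))
  →22  S(S(S(add(mul(Z, Z), mul(add(Z, Z), mul(SZ, Z))))))
  →23  S(S(S(add(Z, mul(add(Z, Z), mul(SZ, Z))))))
  →24  S(S(S(mul(add(Z, Z), mul(SZ, Z)))))
  →25  S(S(S(mul(Z, mul(SZ, Z)))))
  →26  SSSZ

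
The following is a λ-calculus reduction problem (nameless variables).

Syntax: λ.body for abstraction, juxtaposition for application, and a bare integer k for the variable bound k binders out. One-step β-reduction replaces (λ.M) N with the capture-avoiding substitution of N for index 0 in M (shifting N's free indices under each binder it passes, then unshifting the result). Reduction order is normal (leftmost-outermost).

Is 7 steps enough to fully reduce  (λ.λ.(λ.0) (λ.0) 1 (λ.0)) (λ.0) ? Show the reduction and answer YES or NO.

  start: (λ.λ.(λ.0) (λ.0) 1 (λ.0)) (λ.0)
  [1] λ.(λ.0) (λ.0) (λ.0) (λ.0)
  [2] λ.(λ.0) (λ.0) (λ.0)
  [3] λ.(λ.0) (λ.0)
  [4] λ.λ.0

Answer: YES — reaches normal form λ.λ.0 in 4 ≤ 7 steps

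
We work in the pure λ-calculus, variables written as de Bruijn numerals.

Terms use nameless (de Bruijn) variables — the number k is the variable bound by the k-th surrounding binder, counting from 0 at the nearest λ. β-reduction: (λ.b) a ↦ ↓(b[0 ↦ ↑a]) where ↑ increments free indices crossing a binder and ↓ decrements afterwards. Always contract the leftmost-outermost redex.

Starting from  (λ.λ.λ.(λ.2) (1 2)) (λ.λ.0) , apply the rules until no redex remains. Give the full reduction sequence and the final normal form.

  start: (λ.λ.λ.(λ.2) (1 2)) (λ.λ.0)
  →1  λ.λ.(λ.2) (1 (λ.λ.0))
  →2  λ.λ.1

Answer: normal form = λ.λ.1  (in 2 steps)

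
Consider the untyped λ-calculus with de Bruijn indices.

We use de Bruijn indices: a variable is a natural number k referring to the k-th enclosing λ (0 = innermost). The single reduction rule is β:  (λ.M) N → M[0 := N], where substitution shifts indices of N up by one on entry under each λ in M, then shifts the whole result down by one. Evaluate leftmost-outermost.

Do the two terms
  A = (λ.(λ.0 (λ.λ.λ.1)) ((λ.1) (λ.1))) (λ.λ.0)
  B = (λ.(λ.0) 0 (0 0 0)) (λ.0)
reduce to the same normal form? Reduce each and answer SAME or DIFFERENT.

Answer: SAME — A ⇓ λ.0, B ⇓ λ.0

Working:
Term A:
  start: (λ.(λ.0 (λ.λ.λ.1)) ((λ.1) (λ.1))) (λ.λ.0)
  step 1: (λ.0 (λ.λ.λ.1)) ((λ.λ.λ.0) (λ.λ.λ.0))
  step 2: (λ.λ.λ.0) (λ.λ.λ.0) (λ.λ.λ.1)
  step 3: (λ.λ.0) (λ.λ.λ.1)
  step 4: λ.0

Term B:
  start: (λ.(λ.0) 0 (0 0 0)) (λ.0)
  step 1: (λ.0) (λ.0) ((λ.0) (λ.0) (λ.0))
  step 2: (λ.0) ((λ.0) (λ.0) (λ.0))
  step 3: (λ.0) (λ.0) (λ.0)
  step 4: (λ.0) (λ.0)
  step 5: λ.0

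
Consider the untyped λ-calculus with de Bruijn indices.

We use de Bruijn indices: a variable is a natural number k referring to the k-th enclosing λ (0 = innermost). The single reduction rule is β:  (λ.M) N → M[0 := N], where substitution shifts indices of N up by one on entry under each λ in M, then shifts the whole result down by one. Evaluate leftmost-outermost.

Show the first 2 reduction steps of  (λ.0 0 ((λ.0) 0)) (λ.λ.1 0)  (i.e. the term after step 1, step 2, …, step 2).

Answer: after 2 steps: (λ.(λ.λ.1 0) 0) ((λ.0) (λ.λ.1 0))

Working:
  start: (λ.0 0 ((λ.0) 0)) (λ.λ.1 0)
  [1] (λ.λ.1 0) (λ.λ.1 0) ((λ.0) (λ.λ.1 0))
  [2] (λ.(λ.λ.1 0) 0) ((λ.0) (λ.λ.1 0))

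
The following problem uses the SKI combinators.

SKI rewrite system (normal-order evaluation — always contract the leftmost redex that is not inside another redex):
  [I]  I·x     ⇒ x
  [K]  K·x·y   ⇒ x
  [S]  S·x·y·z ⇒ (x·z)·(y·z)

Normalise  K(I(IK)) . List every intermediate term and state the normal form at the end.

  start: K(I(IK))
  [1] K(IK)
  [2] KK

Answer: normal form = KK  (in 2 steps)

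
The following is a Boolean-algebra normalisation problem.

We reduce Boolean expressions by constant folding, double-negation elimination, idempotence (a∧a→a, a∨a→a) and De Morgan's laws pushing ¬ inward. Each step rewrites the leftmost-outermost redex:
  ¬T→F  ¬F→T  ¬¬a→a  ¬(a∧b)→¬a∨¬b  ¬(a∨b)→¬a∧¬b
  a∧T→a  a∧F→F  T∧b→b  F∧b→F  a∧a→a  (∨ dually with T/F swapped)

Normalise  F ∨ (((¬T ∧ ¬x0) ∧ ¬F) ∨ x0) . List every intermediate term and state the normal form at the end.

Answer: normal form = x0  (in 5 steps)

Working:
  start: F ∨ (((¬T ∧ ¬x0) ∧ ¬F) ∨ x0)
  →1  ((¬T ∧ ¬x0) ∧ ¬F) ∨ x0
  →2  ((F ∧ ¬x0) ∧ ¬F) ∨ x0
  →3  (F ∧ ¬F) ∨ x0
  →4  F ∨ x0
  →5  x0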